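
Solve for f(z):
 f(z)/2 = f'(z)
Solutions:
 f(z) = C1*exp(z/2)


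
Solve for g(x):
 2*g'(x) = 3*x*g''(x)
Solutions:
 g(x) = C1 + C2*x^(5/3)


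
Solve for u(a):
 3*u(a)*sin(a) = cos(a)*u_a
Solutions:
 u(a) = C1/cos(a)^3


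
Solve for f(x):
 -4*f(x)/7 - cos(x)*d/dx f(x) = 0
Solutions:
 f(x) = C1*(sin(x) - 1)^(2/7)/(sin(x) + 1)^(2/7)


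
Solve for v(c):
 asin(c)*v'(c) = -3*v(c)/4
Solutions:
 v(c) = C1*exp(-3*Integral(1/asin(c), c)/4)


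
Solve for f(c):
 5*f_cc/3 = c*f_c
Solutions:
 f(c) = C1 + C2*erfi(sqrt(30)*c/10)


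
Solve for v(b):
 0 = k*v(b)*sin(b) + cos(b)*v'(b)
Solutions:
 v(b) = C1*exp(k*log(cos(b)))


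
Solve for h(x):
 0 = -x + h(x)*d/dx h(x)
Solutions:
 h(x) = -sqrt(C1 + x^2)
 h(x) = sqrt(C1 + x^2)


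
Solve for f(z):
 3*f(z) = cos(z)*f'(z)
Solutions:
 f(z) = C1*(sin(z) + 1)^(3/2)/(sin(z) - 1)^(3/2)


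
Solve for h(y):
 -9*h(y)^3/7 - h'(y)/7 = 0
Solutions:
 h(y) = -sqrt(2)*sqrt(-1/(C1 - 9*y))/2
 h(y) = sqrt(2)*sqrt(-1/(C1 - 9*y))/2


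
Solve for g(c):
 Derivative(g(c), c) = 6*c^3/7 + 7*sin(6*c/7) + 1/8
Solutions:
 g(c) = C1 + 3*c^4/14 + c/8 - 49*cos(6*c/7)/6


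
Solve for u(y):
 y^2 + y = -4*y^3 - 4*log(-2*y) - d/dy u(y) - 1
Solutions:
 u(y) = C1 - y^4 - y^3/3 - y^2/2 - 4*y*log(-y) + y*(3 - 4*log(2))


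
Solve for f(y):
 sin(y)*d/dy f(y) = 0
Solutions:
 f(y) = C1


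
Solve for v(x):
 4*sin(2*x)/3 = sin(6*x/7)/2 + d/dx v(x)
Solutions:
 v(x) = C1 + 7*cos(6*x/7)/12 - 2*cos(2*x)/3


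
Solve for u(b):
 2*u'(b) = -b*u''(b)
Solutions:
 u(b) = C1 + C2/b


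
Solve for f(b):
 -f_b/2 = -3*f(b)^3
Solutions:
 f(b) = -sqrt(2)*sqrt(-1/(C1 + 6*b))/2
 f(b) = sqrt(2)*sqrt(-1/(C1 + 6*b))/2


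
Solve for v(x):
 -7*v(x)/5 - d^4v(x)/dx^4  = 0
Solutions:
 v(x) = (C1*sin(sqrt(2)*5^(3/4)*7^(1/4)*x/10) + C2*cos(sqrt(2)*5^(3/4)*7^(1/4)*x/10))*exp(-sqrt(2)*5^(3/4)*7^(1/4)*x/10) + (C3*sin(sqrt(2)*5^(3/4)*7^(1/4)*x/10) + C4*cos(sqrt(2)*5^(3/4)*7^(1/4)*x/10))*exp(sqrt(2)*5^(3/4)*7^(1/4)*x/10)


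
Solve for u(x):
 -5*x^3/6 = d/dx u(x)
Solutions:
 u(x) = C1 - 5*x^4/24


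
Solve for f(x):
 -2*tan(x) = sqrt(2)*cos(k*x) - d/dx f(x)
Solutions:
 f(x) = C1 + sqrt(2)*Piecewise((sin(k*x)/k, Ne(k, 0)), (x, True)) - 2*log(cos(x))


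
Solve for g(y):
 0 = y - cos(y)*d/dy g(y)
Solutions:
 g(y) = C1 + Integral(y/cos(y), y)


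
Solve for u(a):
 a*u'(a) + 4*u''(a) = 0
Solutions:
 u(a) = C1 + C2*erf(sqrt(2)*a/4)


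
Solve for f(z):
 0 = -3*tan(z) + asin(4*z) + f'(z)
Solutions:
 f(z) = C1 - z*asin(4*z) - sqrt(1 - 16*z^2)/4 - 3*log(cos(z))


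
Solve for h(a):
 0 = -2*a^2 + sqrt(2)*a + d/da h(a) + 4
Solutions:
 h(a) = C1 + 2*a^3/3 - sqrt(2)*a^2/2 - 4*a


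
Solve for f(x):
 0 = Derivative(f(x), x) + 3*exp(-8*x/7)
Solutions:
 f(x) = C1 + 21*exp(-8*x/7)/8


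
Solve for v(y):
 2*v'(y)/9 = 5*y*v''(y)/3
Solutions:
 v(y) = C1 + C2*y^(17/15)


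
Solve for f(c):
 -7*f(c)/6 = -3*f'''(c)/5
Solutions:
 f(c) = C3*exp(420^(1/3)*c/6) + (C1*sin(140^(1/3)*3^(5/6)*c/12) + C2*cos(140^(1/3)*3^(5/6)*c/12))*exp(-420^(1/3)*c/12)


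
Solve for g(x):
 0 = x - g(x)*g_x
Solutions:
 g(x) = -sqrt(C1 + x^2)
 g(x) = sqrt(C1 + x^2)


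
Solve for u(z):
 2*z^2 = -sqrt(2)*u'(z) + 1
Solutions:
 u(z) = C1 - sqrt(2)*z^3/3 + sqrt(2)*z/2


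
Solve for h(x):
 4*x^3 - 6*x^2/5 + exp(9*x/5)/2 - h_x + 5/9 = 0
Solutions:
 h(x) = C1 + x^4 - 2*x^3/5 + 5*x/9 + 5*exp(9*x/5)/18


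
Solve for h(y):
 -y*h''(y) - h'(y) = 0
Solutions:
 h(y) = C1 + C2*log(y)


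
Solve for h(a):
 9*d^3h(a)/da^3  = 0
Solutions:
 h(a) = C1 + C2*a + C3*a^2


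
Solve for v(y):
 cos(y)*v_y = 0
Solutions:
 v(y) = C1


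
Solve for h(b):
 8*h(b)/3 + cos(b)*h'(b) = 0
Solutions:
 h(b) = C1*(sin(b) - 1)^(4/3)/(sin(b) + 1)^(4/3)


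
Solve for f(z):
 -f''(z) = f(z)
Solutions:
 f(z) = C1*sin(z) + C2*cos(z)


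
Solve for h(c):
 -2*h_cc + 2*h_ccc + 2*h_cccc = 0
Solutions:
 h(c) = C1 + C2*c + C3*exp(c*(-1 + sqrt(5))/2) + C4*exp(-c*(1 + sqrt(5))/2)


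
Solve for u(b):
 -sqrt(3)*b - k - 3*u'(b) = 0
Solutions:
 u(b) = C1 - sqrt(3)*b^2/6 - b*k/3


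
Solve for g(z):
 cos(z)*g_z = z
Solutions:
 g(z) = C1 + Integral(z/cos(z), z)


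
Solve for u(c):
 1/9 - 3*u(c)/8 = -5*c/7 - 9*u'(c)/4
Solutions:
 u(c) = C1*exp(c/6) + 40*c/21 + 2216/189


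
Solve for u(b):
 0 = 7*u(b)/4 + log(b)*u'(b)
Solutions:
 u(b) = C1*exp(-7*li(b)/4)


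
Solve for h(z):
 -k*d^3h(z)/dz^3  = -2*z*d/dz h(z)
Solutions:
 h(z) = C1 + Integral(C2*airyai(2^(1/3)*z*(1/k)^(1/3)) + C3*airybi(2^(1/3)*z*(1/k)^(1/3)), z)


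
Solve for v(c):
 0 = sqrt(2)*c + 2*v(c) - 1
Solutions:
 v(c) = -sqrt(2)*c/2 + 1/2


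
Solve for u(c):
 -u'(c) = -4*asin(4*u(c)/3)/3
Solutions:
 Integral(1/asin(4*_y/3), (_y, u(c))) = C1 + 4*c/3


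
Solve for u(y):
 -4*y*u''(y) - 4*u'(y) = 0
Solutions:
 u(y) = C1 + C2*log(y)


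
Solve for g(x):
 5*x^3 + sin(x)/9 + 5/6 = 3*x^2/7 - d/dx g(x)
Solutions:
 g(x) = C1 - 5*x^4/4 + x^3/7 - 5*x/6 + cos(x)/9


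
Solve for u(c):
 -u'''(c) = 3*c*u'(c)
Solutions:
 u(c) = C1 + Integral(C2*airyai(-3^(1/3)*c) + C3*airybi(-3^(1/3)*c), c)


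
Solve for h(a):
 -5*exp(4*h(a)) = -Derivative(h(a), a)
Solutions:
 h(a) = log(-(-1/(C1 + 20*a))^(1/4))
 h(a) = log(-1/(C1 + 20*a))/4
 h(a) = log(-I*(-1/(C1 + 20*a))^(1/4))
 h(a) = log(I*(-1/(C1 + 20*a))^(1/4))


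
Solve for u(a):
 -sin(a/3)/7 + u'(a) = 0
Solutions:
 u(a) = C1 - 3*cos(a/3)/7


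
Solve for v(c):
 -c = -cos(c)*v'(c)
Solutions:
 v(c) = C1 + Integral(c/cos(c), c)


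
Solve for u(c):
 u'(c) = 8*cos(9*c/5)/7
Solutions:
 u(c) = C1 + 40*sin(9*c/5)/63


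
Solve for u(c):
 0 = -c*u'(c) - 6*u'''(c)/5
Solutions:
 u(c) = C1 + Integral(C2*airyai(-5^(1/3)*6^(2/3)*c/6) + C3*airybi(-5^(1/3)*6^(2/3)*c/6), c)


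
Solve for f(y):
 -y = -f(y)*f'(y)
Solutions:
 f(y) = -sqrt(C1 + y^2)
 f(y) = sqrt(C1 + y^2)


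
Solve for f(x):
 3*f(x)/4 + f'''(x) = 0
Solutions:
 f(x) = C3*exp(-6^(1/3)*x/2) + (C1*sin(2^(1/3)*3^(5/6)*x/4) + C2*cos(2^(1/3)*3^(5/6)*x/4))*exp(6^(1/3)*x/4)


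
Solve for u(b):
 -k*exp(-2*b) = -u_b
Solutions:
 u(b) = C1 - k*exp(-2*b)/2


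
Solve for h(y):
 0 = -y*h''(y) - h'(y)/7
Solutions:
 h(y) = C1 + C2*y^(6/7)


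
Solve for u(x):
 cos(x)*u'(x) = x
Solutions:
 u(x) = C1 + Integral(x/cos(x), x)


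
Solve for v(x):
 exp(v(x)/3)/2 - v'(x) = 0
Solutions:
 v(x) = 3*log(-1/(C1 + x)) + 3*log(6)


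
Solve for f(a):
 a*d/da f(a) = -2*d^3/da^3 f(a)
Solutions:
 f(a) = C1 + Integral(C2*airyai(-2^(2/3)*a/2) + C3*airybi(-2^(2/3)*a/2), a)


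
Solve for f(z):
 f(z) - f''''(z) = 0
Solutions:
 f(z) = C1*exp(-z) + C2*exp(z) + C3*sin(z) + C4*cos(z)


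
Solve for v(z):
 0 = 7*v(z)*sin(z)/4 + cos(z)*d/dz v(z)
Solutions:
 v(z) = C1*cos(z)^(7/4)


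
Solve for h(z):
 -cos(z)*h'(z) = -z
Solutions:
 h(z) = C1 + Integral(z/cos(z), z)


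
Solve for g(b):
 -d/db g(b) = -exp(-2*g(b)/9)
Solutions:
 g(b) = 9*log(-sqrt(C1 + b)) - 9*log(3) + 9*log(2)/2
 g(b) = 9*log(C1 + b)/2 - 9*log(3) + 9*log(2)/2


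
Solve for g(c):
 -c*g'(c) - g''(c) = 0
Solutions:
 g(c) = C1 + C2*erf(sqrt(2)*c/2)


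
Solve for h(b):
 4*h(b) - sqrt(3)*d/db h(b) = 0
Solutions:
 h(b) = C1*exp(4*sqrt(3)*b/3)


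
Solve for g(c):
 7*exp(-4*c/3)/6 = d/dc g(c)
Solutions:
 g(c) = C1 - 7*exp(-4*c/3)/8


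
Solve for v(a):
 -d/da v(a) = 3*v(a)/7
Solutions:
 v(a) = C1*exp(-3*a/7)


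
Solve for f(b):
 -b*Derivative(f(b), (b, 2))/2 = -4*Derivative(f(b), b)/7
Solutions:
 f(b) = C1 + C2*b^(15/7)


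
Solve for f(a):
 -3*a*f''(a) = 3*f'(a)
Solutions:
 f(a) = C1 + C2*log(a)


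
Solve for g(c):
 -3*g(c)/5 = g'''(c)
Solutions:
 g(c) = C3*exp(-3^(1/3)*5^(2/3)*c/5) + (C1*sin(3^(5/6)*5^(2/3)*c/10) + C2*cos(3^(5/6)*5^(2/3)*c/10))*exp(3^(1/3)*5^(2/3)*c/10)


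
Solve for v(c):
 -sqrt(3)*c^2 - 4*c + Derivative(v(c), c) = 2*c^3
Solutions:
 v(c) = C1 + c^4/2 + sqrt(3)*c^3/3 + 2*c^2


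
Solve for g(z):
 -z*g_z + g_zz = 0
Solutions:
 g(z) = C1 + C2*erfi(sqrt(2)*z/2)


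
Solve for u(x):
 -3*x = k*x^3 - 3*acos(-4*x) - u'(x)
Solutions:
 u(x) = C1 + k*x^4/4 + 3*x^2/2 - 3*x*acos(-4*x) - 3*sqrt(1 - 16*x^2)/4


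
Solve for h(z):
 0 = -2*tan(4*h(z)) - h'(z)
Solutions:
 h(z) = -asin(C1*exp(-8*z))/4 + pi/4
 h(z) = asin(C1*exp(-8*z))/4


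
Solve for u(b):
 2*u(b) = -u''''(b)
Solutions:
 u(b) = (C1*sin(2^(3/4)*b/2) + C2*cos(2^(3/4)*b/2))*exp(-2^(3/4)*b/2) + (C3*sin(2^(3/4)*b/2) + C4*cos(2^(3/4)*b/2))*exp(2^(3/4)*b/2)


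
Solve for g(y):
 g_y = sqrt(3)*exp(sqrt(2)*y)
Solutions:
 g(y) = C1 + sqrt(6)*exp(sqrt(2)*y)/2


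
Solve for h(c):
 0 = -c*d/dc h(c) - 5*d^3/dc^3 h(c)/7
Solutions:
 h(c) = C1 + Integral(C2*airyai(-5^(2/3)*7^(1/3)*c/5) + C3*airybi(-5^(2/3)*7^(1/3)*c/5), c)


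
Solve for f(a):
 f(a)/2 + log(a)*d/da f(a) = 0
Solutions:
 f(a) = C1*exp(-li(a)/2)


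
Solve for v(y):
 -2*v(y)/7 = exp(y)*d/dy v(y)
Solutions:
 v(y) = C1*exp(2*exp(-y)/7)


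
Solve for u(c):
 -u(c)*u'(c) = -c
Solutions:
 u(c) = -sqrt(C1 + c^2)
 u(c) = sqrt(C1 + c^2)


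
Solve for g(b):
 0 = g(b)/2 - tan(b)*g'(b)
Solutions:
 g(b) = C1*sqrt(sin(b))


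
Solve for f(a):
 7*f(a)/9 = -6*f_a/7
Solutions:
 f(a) = C1*exp(-49*a/54)


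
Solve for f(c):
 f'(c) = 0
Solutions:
 f(c) = C1


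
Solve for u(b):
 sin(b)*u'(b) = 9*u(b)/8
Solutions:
 u(b) = C1*(cos(b) - 1)^(9/16)/(cos(b) + 1)^(9/16)


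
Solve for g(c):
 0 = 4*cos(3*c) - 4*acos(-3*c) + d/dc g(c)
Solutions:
 g(c) = C1 + 4*c*acos(-3*c) + 4*sqrt(1 - 9*c^2)/3 - 4*sin(3*c)/3


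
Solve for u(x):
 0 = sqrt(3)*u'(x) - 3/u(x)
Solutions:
 u(x) = -sqrt(C1 + 2*sqrt(3)*x)
 u(x) = sqrt(C1 + 2*sqrt(3)*x)


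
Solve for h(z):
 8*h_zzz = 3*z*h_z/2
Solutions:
 h(z) = C1 + Integral(C2*airyai(2^(2/3)*3^(1/3)*z/4) + C3*airybi(2^(2/3)*3^(1/3)*z/4), z)


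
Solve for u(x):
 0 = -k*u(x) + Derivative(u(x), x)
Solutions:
 u(x) = C1*exp(k*x)


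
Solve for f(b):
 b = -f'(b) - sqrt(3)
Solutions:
 f(b) = C1 - b^2/2 - sqrt(3)*b


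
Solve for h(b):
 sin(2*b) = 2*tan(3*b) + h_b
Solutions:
 h(b) = C1 + 2*log(cos(3*b))/3 - cos(2*b)/2


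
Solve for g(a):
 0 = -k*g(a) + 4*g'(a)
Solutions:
 g(a) = C1*exp(a*k/4)


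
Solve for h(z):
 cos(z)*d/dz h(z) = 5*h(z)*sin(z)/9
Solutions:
 h(z) = C1/cos(z)^(5/9)


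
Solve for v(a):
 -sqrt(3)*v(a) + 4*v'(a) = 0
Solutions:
 v(a) = C1*exp(sqrt(3)*a/4)


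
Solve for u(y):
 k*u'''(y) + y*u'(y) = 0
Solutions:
 u(y) = C1 + Integral(C2*airyai(y*(-1/k)^(1/3)) + C3*airybi(y*(-1/k)^(1/3)), y)


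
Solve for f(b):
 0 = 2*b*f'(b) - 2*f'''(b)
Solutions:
 f(b) = C1 + Integral(C2*airyai(b) + C3*airybi(b), b)


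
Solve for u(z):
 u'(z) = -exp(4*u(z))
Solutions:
 u(z) = log(-I*(1/(C1 + 4*z))^(1/4))
 u(z) = log(I*(1/(C1 + 4*z))^(1/4))
 u(z) = log(-(1/(C1 + 4*z))^(1/4))
 u(z) = log(1/(C1 + 4*z))/4


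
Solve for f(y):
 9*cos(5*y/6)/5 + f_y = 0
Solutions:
 f(y) = C1 - 54*sin(5*y/6)/25


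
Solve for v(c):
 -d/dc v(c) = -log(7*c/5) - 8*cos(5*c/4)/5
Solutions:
 v(c) = C1 + c*log(c) - c*log(5) - c + c*log(7) + 32*sin(5*c/4)/25


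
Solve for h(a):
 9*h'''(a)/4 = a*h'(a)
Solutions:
 h(a) = C1 + Integral(C2*airyai(2^(2/3)*3^(1/3)*a/3) + C3*airybi(2^(2/3)*3^(1/3)*a/3), a)


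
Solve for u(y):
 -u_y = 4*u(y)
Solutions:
 u(y) = C1*exp(-4*y)


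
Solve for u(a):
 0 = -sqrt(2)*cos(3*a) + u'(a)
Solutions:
 u(a) = C1 + sqrt(2)*sin(3*a)/3


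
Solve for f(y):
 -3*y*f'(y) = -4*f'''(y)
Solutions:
 f(y) = C1 + Integral(C2*airyai(6^(1/3)*y/2) + C3*airybi(6^(1/3)*y/2), y)


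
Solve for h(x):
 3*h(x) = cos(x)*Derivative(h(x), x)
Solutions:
 h(x) = C1*(sin(x) + 1)^(3/2)/(sin(x) - 1)^(3/2)


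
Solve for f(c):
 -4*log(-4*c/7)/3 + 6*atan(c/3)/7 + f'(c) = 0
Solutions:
 f(c) = C1 + 4*c*log(-c)/3 - 6*c*atan(c/3)/7 - 4*c*log(7)/3 - 4*c/3 + 8*c*log(2)/3 + 9*log(c^2 + 9)/7


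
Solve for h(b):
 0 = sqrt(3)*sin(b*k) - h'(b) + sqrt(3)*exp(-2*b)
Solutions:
 h(b) = C1 - sqrt(3)*exp(-2*b)/2 - sqrt(3)*cos(b*k)/k


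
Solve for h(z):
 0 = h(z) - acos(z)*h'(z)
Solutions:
 h(z) = C1*exp(Integral(1/acos(z), z))


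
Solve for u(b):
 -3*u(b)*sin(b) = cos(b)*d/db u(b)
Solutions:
 u(b) = C1*cos(b)^3


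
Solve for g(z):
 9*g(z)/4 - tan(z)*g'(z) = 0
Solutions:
 g(z) = C1*sin(z)^(9/4)


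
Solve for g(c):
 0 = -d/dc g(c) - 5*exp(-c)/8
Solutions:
 g(c) = C1 + 5*exp(-c)/8


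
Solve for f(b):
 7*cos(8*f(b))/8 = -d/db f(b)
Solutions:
 f(b) = -asin((C1 + exp(14*b))/(C1 - exp(14*b)))/8 + pi/8
 f(b) = asin((C1 + exp(14*b))/(C1 - exp(14*b)))/8


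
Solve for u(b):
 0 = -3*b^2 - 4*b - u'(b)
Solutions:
 u(b) = C1 - b^3 - 2*b^2


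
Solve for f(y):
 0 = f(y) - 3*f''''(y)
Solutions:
 f(y) = C1*exp(-3^(3/4)*y/3) + C2*exp(3^(3/4)*y/3) + C3*sin(3^(3/4)*y/3) + C4*cos(3^(3/4)*y/3)


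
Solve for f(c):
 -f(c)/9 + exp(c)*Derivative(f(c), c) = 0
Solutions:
 f(c) = C1*exp(-exp(-c)/9)


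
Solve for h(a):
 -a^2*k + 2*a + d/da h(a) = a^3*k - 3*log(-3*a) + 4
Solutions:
 h(a) = C1 + a^4*k/4 + a^3*k/3 - a^2 - 3*a*log(-a) + a*(7 - 3*log(3))


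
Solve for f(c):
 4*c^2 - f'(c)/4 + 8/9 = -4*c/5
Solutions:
 f(c) = C1 + 16*c^3/3 + 8*c^2/5 + 32*c/9


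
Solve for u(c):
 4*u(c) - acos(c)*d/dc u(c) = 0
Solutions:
 u(c) = C1*exp(4*Integral(1/acos(c), c))


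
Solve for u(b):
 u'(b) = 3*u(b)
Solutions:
 u(b) = C1*exp(3*b)


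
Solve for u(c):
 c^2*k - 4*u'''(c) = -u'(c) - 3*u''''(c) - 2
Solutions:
 u(c) = C1 + C2*exp(c) + C3*exp(c*(1 - sqrt(13))/6) + C4*exp(c*(1 + sqrt(13))/6) - c^3*k/3 - 8*c*k - 2*c


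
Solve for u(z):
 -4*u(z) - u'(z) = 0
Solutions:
 u(z) = C1*exp(-4*z)


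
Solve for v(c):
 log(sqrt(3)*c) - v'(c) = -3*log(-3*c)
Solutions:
 v(c) = C1 + 4*c*log(c) + c*(-4 + 7*log(3)/2 + 3*I*pi)


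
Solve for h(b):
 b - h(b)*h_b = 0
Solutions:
 h(b) = -sqrt(C1 + b^2)
 h(b) = sqrt(C1 + b^2)


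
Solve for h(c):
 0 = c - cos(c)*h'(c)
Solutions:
 h(c) = C1 + Integral(c/cos(c), c)


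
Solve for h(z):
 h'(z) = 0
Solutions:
 h(z) = C1


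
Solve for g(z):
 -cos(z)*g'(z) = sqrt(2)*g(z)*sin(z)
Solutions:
 g(z) = C1*cos(z)^(sqrt(2))


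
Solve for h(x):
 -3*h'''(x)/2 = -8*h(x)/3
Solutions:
 h(x) = C3*exp(2*6^(1/3)*x/3) + (C1*sin(2^(1/3)*3^(5/6)*x/3) + C2*cos(2^(1/3)*3^(5/6)*x/3))*exp(-6^(1/3)*x/3)


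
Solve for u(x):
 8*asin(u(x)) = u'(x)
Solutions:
 Integral(1/asin(_y), (_y, u(x))) = C1 + 8*x


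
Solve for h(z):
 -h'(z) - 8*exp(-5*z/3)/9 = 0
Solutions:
 h(z) = C1 + 8*exp(-5*z/3)/15


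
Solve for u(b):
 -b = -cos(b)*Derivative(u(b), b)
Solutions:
 u(b) = C1 + Integral(b/cos(b), b)


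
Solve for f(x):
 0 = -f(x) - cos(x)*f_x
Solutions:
 f(x) = C1*sqrt(sin(x) - 1)/sqrt(sin(x) + 1)


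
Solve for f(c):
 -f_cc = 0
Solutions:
 f(c) = C1 + C2*c


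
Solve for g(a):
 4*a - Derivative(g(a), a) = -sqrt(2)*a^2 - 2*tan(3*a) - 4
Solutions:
 g(a) = C1 + sqrt(2)*a^3/3 + 2*a^2 + 4*a - 2*log(cos(3*a))/3


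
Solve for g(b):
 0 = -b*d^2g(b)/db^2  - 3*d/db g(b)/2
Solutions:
 g(b) = C1 + C2/sqrt(b)


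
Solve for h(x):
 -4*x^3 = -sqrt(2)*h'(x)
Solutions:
 h(x) = C1 + sqrt(2)*x^4/2


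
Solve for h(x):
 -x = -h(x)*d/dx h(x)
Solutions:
 h(x) = -sqrt(C1 + x^2)
 h(x) = sqrt(C1 + x^2)


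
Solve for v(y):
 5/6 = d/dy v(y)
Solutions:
 v(y) = C1 + 5*y/6


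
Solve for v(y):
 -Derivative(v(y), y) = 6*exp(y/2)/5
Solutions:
 v(y) = C1 - 12*exp(y/2)/5


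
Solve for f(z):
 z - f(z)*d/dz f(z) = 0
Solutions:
 f(z) = -sqrt(C1 + z^2)
 f(z) = sqrt(C1 + z^2)


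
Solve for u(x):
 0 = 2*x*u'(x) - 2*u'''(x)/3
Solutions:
 u(x) = C1 + Integral(C2*airyai(3^(1/3)*x) + C3*airybi(3^(1/3)*x), x)


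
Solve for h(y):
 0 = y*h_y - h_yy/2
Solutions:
 h(y) = C1 + C2*erfi(y)


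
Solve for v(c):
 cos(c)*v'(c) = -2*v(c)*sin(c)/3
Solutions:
 v(c) = C1*cos(c)^(2/3)


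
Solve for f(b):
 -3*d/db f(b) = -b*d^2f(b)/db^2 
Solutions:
 f(b) = C1 + C2*b^4


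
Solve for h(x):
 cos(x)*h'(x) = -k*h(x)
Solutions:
 h(x) = C1*exp(k*(log(sin(x) - 1) - log(sin(x) + 1))/2)


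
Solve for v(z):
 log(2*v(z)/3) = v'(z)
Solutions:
 -Integral(1/(log(_y) - log(3) + log(2)), (_y, v(z))) = C1 - z


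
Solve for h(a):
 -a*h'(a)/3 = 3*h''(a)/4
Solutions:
 h(a) = C1 + C2*erf(sqrt(2)*a/3)


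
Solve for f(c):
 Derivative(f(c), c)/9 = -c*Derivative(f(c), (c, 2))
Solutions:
 f(c) = C1 + C2*c^(8/9)


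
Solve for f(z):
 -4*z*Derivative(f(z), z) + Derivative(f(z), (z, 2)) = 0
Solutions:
 f(z) = C1 + C2*erfi(sqrt(2)*z)


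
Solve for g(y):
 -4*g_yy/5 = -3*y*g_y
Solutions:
 g(y) = C1 + C2*erfi(sqrt(30)*y/4)


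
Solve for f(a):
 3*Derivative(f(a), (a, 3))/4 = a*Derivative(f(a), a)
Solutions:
 f(a) = C1 + Integral(C2*airyai(6^(2/3)*a/3) + C3*airybi(6^(2/3)*a/3), a)


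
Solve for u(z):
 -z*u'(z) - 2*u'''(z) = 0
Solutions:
 u(z) = C1 + Integral(C2*airyai(-2^(2/3)*z/2) + C3*airybi(-2^(2/3)*z/2), z)


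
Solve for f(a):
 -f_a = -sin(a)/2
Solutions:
 f(a) = C1 - cos(a)/2


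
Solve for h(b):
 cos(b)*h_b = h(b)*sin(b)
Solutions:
 h(b) = C1/cos(b)


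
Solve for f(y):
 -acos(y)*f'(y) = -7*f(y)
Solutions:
 f(y) = C1*exp(7*Integral(1/acos(y), y))


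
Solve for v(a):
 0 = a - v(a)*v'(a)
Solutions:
 v(a) = -sqrt(C1 + a^2)
 v(a) = sqrt(C1 + a^2)


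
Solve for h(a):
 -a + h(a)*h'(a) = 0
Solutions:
 h(a) = -sqrt(C1 + a^2)
 h(a) = sqrt(C1 + a^2)


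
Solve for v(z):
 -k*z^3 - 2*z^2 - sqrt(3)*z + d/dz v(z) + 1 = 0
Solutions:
 v(z) = C1 + k*z^4/4 + 2*z^3/3 + sqrt(3)*z^2/2 - z


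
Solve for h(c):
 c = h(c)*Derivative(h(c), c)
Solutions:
 h(c) = -sqrt(C1 + c^2)
 h(c) = sqrt(C1 + c^2)


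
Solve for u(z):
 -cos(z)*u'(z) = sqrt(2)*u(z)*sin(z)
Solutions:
 u(z) = C1*cos(z)^(sqrt(2))


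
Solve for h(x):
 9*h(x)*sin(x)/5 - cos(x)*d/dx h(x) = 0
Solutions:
 h(x) = C1/cos(x)^(9/5)


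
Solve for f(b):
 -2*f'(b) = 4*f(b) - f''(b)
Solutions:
 f(b) = C1*exp(b*(1 - sqrt(5))) + C2*exp(b*(1 + sqrt(5)))


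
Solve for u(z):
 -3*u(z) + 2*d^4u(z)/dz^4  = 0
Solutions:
 u(z) = C1*exp(-2^(3/4)*3^(1/4)*z/2) + C2*exp(2^(3/4)*3^(1/4)*z/2) + C3*sin(2^(3/4)*3^(1/4)*z/2) + C4*cos(2^(3/4)*3^(1/4)*z/2)


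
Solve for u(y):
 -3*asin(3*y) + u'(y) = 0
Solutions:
 u(y) = C1 + 3*y*asin(3*y) + sqrt(1 - 9*y^2)


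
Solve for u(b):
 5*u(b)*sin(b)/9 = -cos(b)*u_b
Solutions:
 u(b) = C1*cos(b)^(5/9)


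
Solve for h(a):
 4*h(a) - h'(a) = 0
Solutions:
 h(a) = C1*exp(4*a)


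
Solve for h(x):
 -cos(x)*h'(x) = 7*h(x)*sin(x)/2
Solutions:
 h(x) = C1*cos(x)^(7/2)


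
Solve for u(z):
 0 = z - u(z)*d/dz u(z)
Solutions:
 u(z) = -sqrt(C1 + z^2)
 u(z) = sqrt(C1 + z^2)


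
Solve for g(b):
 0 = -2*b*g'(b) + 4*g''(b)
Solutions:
 g(b) = C1 + C2*erfi(b/2)


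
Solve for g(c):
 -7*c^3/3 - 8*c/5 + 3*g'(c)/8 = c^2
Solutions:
 g(c) = C1 + 14*c^4/9 + 8*c^3/9 + 32*c^2/15


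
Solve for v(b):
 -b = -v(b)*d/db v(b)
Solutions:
 v(b) = -sqrt(C1 + b^2)
 v(b) = sqrt(C1 + b^2)


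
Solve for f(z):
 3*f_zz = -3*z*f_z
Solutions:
 f(z) = C1 + C2*erf(sqrt(2)*z/2)


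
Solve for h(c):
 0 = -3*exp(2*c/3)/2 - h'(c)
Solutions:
 h(c) = C1 - 9*exp(2*c/3)/4


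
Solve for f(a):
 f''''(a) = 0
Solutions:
 f(a) = C1 + C2*a + C3*a^2 + C4*a^3


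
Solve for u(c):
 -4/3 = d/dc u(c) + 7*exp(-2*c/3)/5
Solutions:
 u(c) = C1 - 4*c/3 + 21*exp(-2*c/3)/10


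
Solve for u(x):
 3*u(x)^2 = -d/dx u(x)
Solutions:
 u(x) = 1/(C1 + 3*x)


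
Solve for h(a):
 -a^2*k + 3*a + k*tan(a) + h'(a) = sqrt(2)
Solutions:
 h(a) = C1 + a^3*k/3 - 3*a^2/2 + sqrt(2)*a + k*log(cos(a))


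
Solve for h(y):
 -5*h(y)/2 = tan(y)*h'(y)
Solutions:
 h(y) = C1/sin(y)^(5/2)


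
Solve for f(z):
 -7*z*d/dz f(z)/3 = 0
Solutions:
 f(z) = C1


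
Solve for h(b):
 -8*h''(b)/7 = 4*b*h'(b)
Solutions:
 h(b) = C1 + C2*erf(sqrt(7)*b/2)


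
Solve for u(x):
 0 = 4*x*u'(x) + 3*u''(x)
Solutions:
 u(x) = C1 + C2*erf(sqrt(6)*x/3)


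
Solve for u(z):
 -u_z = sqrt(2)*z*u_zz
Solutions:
 u(z) = C1 + C2*z^(1 - sqrt(2)/2)


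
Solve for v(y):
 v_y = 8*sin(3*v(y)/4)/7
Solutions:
 -8*y/7 + 2*log(cos(3*v(y)/4) - 1)/3 - 2*log(cos(3*v(y)/4) + 1)/3 = C1


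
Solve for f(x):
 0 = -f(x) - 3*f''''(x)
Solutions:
 f(x) = (C1*sin(sqrt(2)*3^(3/4)*x/6) + C2*cos(sqrt(2)*3^(3/4)*x/6))*exp(-sqrt(2)*3^(3/4)*x/6) + (C3*sin(sqrt(2)*3^(3/4)*x/6) + C4*cos(sqrt(2)*3^(3/4)*x/6))*exp(sqrt(2)*3^(3/4)*x/6)


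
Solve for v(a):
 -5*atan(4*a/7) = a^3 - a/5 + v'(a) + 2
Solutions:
 v(a) = C1 - a^4/4 + a^2/10 - 5*a*atan(4*a/7) - 2*a + 35*log(16*a^2 + 49)/8


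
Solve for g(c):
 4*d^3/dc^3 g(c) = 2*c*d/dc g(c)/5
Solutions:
 g(c) = C1 + Integral(C2*airyai(10^(2/3)*c/10) + C3*airybi(10^(2/3)*c/10), c)


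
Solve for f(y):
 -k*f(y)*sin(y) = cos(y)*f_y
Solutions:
 f(y) = C1*exp(k*log(cos(y)))


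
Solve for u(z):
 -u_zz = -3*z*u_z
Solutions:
 u(z) = C1 + C2*erfi(sqrt(6)*z/2)


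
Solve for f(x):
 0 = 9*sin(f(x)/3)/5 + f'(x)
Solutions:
 9*x/5 + 3*log(cos(f(x)/3) - 1)/2 - 3*log(cos(f(x)/3) + 1)/2 = C1


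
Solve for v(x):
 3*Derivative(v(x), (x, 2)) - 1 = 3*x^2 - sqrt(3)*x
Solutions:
 v(x) = C1 + C2*x + x^4/12 - sqrt(3)*x^3/18 + x^2/6


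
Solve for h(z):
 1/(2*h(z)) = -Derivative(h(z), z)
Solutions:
 h(z) = -sqrt(C1 - z)
 h(z) = sqrt(C1 - z)


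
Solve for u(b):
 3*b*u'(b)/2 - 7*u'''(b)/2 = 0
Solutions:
 u(b) = C1 + Integral(C2*airyai(3^(1/3)*7^(2/3)*b/7) + C3*airybi(3^(1/3)*7^(2/3)*b/7), b)


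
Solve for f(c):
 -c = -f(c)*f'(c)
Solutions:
 f(c) = -sqrt(C1 + c^2)
 f(c) = sqrt(C1 + c^2)


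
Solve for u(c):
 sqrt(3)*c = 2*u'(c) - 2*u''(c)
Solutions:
 u(c) = C1 + C2*exp(c) + sqrt(3)*c^2/4 + sqrt(3)*c/2


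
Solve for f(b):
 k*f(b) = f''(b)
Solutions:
 f(b) = C1*exp(-b*sqrt(k)) + C2*exp(b*sqrt(k))


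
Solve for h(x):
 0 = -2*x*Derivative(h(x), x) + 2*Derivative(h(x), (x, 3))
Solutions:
 h(x) = C1 + Integral(C2*airyai(x) + C3*airybi(x), x)


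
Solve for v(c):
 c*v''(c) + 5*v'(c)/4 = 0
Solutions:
 v(c) = C1 + C2/c^(1/4)


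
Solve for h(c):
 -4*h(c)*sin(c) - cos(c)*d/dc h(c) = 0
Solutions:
 h(c) = C1*cos(c)^4


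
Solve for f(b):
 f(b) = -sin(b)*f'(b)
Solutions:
 f(b) = C1*sqrt(cos(b) + 1)/sqrt(cos(b) - 1)


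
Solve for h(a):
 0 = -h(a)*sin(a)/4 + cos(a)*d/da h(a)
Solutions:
 h(a) = C1/cos(a)^(1/4)


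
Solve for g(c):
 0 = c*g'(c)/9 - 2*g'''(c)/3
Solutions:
 g(c) = C1 + Integral(C2*airyai(6^(2/3)*c/6) + C3*airybi(6^(2/3)*c/6), c)


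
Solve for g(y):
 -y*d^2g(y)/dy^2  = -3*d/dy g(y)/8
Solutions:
 g(y) = C1 + C2*y^(11/8)


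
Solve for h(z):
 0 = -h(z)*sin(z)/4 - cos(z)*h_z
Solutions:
 h(z) = C1*cos(z)^(1/4)


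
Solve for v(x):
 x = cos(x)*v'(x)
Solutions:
 v(x) = C1 + Integral(x/cos(x), x)


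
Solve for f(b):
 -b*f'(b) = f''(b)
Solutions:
 f(b) = C1 + C2*erf(sqrt(2)*b/2)


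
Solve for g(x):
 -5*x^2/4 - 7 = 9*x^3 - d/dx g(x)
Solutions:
 g(x) = C1 + 9*x^4/4 + 5*x^3/12 + 7*x


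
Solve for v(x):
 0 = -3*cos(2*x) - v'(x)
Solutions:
 v(x) = C1 - 3*sin(2*x)/2


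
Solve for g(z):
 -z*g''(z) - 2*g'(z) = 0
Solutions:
 g(z) = C1 + C2/z


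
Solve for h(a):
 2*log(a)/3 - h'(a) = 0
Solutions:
 h(a) = C1 + 2*a*log(a)/3 - 2*a/3


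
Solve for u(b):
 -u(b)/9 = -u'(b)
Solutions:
 u(b) = C1*exp(b/9)


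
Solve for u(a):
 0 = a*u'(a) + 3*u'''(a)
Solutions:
 u(a) = C1 + Integral(C2*airyai(-3^(2/3)*a/3) + C3*airybi(-3^(2/3)*a/3), a)


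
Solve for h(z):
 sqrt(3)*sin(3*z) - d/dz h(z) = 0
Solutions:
 h(z) = C1 - sqrt(3)*cos(3*z)/3


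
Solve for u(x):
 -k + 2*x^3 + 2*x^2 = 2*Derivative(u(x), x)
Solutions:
 u(x) = C1 - k*x/2 + x^4/4 + x^3/3


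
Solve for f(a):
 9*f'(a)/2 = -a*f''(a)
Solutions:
 f(a) = C1 + C2/a^(7/2)


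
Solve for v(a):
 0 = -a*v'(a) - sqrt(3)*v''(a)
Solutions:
 v(a) = C1 + C2*erf(sqrt(2)*3^(3/4)*a/6)


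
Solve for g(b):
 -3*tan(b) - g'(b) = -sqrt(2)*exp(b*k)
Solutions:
 g(b) = C1 + sqrt(2)*Piecewise((exp(b*k)/k, Ne(k, 0)), (b, True)) + 3*log(cos(b))


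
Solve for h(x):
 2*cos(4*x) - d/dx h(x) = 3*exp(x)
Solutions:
 h(x) = C1 - 3*exp(x) + sin(4*x)/2


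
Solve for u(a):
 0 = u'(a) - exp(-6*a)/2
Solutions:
 u(a) = C1 - exp(-6*a)/12


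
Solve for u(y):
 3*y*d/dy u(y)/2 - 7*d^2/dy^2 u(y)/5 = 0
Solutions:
 u(y) = C1 + C2*erfi(sqrt(105)*y/14)


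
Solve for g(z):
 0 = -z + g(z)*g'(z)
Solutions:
 g(z) = -sqrt(C1 + z^2)
 g(z) = sqrt(C1 + z^2)


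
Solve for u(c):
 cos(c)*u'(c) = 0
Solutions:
 u(c) = C1


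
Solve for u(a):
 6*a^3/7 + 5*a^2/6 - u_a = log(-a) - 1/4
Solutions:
 u(a) = C1 + 3*a^4/14 + 5*a^3/18 - a*log(-a) + 5*a/4


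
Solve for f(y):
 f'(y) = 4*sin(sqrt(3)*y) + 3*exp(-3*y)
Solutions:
 f(y) = C1 - 4*sqrt(3)*cos(sqrt(3)*y)/3 - exp(-3*y)


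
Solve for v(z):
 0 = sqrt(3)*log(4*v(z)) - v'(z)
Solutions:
 -sqrt(3)*Integral(1/(log(_y) + 2*log(2)), (_y, v(z)))/3 = C1 - z


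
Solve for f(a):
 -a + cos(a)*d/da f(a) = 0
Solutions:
 f(a) = C1 + Integral(a/cos(a), a)


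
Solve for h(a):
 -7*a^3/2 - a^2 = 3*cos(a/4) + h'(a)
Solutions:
 h(a) = C1 - 7*a^4/8 - a^3/3 - 12*sin(a/4)


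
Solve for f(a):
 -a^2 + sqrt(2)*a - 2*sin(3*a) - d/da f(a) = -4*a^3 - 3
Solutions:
 f(a) = C1 + a^4 - a^3/3 + sqrt(2)*a^2/2 + 3*a + 2*cos(3*a)/3


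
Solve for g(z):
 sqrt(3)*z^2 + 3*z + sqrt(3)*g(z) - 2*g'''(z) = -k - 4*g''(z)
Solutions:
 g(z) = C1*exp(z*(-2^(1/3)*(32 + 27*sqrt(3) + sqrt(-1024 + (32 + 27*sqrt(3))^2))^(1/3) - 8*2^(2/3)/(32 + 27*sqrt(3) + sqrt(-1024 + (32 + 27*sqrt(3))^2))^(1/3) + 8)/12)*sin(2^(1/3)*sqrt(3)*z*(-(32 + 27*sqrt(3) + sqrt(-1024 + (32 + 27*sqrt(3))^2))^(1/3) + 8*2^(1/3)/(32 + 27*sqrt(3) + sqrt(-1024 + (32 + 27*sqrt(3))^2))^(1/3))/12) + C2*exp(z*(-2^(1/3)*(32 + 27*sqrt(3) + sqrt(-1024 + (32 + 27*sqrt(3))^2))^(1/3) - 8*2^(2/3)/(32 + 27*sqrt(3) + sqrt(-1024 + (32 + 27*sqrt(3))^2))^(1/3) + 8)/12)*cos(2^(1/3)*sqrt(3)*z*(-(32 + 27*sqrt(3) + sqrt(-1024 + (32 + 27*sqrt(3))^2))^(1/3) + 8*2^(1/3)/(32 + 27*sqrt(3) + sqrt(-1024 + (32 + 27*sqrt(3))^2))^(1/3))/12) + C3*exp(z*(8*2^(2/3)/(32 + 27*sqrt(3) + sqrt(-1024 + (32 + 27*sqrt(3))^2))^(1/3) + 4 + 2^(1/3)*(32 + 27*sqrt(3) + sqrt(-1024 + (32 + 27*sqrt(3))^2))^(1/3))/6) - sqrt(3)*k/3 - z^2 - sqrt(3)*z + 8*sqrt(3)/3


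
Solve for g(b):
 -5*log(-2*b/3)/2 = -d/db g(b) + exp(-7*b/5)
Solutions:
 g(b) = C1 + 5*b*log(-b)/2 + 5*b*(-log(3) - 1 + log(2))/2 - 5*exp(-7*b/5)/7


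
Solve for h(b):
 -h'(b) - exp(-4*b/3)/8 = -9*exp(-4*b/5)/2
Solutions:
 h(b) = C1 + 3*exp(-4*b/3)/32 - 45*exp(-4*b/5)/8


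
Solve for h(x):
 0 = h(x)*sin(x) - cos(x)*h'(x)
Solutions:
 h(x) = C1/cos(x)


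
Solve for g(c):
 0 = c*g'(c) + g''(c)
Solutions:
 g(c) = C1 + C2*erf(sqrt(2)*c/2)


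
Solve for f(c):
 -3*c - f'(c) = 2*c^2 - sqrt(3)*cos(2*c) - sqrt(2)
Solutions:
 f(c) = C1 - 2*c^3/3 - 3*c^2/2 + sqrt(2)*c + sqrt(3)*sin(2*c)/2


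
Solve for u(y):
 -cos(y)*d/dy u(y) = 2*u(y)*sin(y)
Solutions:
 u(y) = C1*cos(y)^2


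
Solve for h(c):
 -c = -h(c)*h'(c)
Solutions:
 h(c) = -sqrt(C1 + c^2)
 h(c) = sqrt(C1 + c^2)


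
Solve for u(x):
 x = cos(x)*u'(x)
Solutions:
 u(x) = C1 + Integral(x/cos(x), x)


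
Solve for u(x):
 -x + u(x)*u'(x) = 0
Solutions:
 u(x) = -sqrt(C1 + x^2)
 u(x) = sqrt(C1 + x^2)


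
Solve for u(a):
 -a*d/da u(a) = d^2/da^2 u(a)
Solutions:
 u(a) = C1 + C2*erf(sqrt(2)*a/2)


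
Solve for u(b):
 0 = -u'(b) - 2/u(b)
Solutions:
 u(b) = -sqrt(C1 - 4*b)
 u(b) = sqrt(C1 - 4*b)


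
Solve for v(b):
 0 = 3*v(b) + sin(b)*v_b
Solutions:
 v(b) = C1*(cos(b) + 1)^(3/2)/(cos(b) - 1)^(3/2)


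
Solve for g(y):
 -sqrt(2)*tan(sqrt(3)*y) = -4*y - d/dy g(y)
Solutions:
 g(y) = C1 - 2*y^2 - sqrt(6)*log(cos(sqrt(3)*y))/3


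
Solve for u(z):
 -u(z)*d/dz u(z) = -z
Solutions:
 u(z) = -sqrt(C1 + z^2)
 u(z) = sqrt(C1 + z^2)


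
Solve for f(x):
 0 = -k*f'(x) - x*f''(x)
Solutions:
 f(x) = C1 + x^(1 - re(k))*(C2*sin(log(x)*Abs(im(k))) + C3*cos(log(x)*im(k)))


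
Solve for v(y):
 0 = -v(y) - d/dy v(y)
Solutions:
 v(y) = C1*exp(-y)


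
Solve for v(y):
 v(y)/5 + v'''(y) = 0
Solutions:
 v(y) = C3*exp(-5^(2/3)*y/5) + (C1*sin(sqrt(3)*5^(2/3)*y/10) + C2*cos(sqrt(3)*5^(2/3)*y/10))*exp(5^(2/3)*y/10)


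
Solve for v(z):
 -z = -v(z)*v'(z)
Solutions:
 v(z) = -sqrt(C1 + z^2)
 v(z) = sqrt(C1 + z^2)


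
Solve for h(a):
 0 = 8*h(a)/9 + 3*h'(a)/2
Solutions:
 h(a) = C1*exp(-16*a/27)


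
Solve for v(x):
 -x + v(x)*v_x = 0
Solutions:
 v(x) = -sqrt(C1 + x^2)
 v(x) = sqrt(C1 + x^2)


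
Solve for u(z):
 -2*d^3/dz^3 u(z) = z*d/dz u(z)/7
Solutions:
 u(z) = C1 + Integral(C2*airyai(-14^(2/3)*z/14) + C3*airybi(-14^(2/3)*z/14), z)


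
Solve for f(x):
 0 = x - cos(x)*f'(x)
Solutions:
 f(x) = C1 + Integral(x/cos(x), x)


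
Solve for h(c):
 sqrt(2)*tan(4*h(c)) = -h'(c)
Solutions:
 h(c) = -asin(C1*exp(-4*sqrt(2)*c))/4 + pi/4
 h(c) = asin(C1*exp(-4*sqrt(2)*c))/4


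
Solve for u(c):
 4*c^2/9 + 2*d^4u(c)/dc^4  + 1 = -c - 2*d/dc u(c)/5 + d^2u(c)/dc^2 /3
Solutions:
 u(c) = C1 + C2*exp(c*(5*20^(1/3)/(sqrt(2866) + 54)^(1/3) + 50^(1/3)*(sqrt(2866) + 54)^(1/3))/60)*sin(sqrt(3)*c*(-50^(1/3)*(sqrt(2866) + 54)^(1/3) + 5*20^(1/3)/(sqrt(2866) + 54)^(1/3))/60) + C3*exp(c*(5*20^(1/3)/(sqrt(2866) + 54)^(1/3) + 50^(1/3)*(sqrt(2866) + 54)^(1/3))/60)*cos(sqrt(3)*c*(-50^(1/3)*(sqrt(2866) + 54)^(1/3) + 5*20^(1/3)/(sqrt(2866) + 54)^(1/3))/60) + C4*exp(-c*(5*20^(1/3)/(sqrt(2866) + 54)^(1/3) + 50^(1/3)*(sqrt(2866) + 54)^(1/3))/30) - 10*c^3/27 - 235*c^2/108 - 1985*c/324


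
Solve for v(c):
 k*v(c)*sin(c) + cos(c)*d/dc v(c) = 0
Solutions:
 v(c) = C1*exp(k*log(cos(c)))


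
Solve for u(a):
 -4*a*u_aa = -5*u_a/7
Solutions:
 u(a) = C1 + C2*a^(33/28)


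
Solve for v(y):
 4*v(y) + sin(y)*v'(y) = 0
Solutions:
 v(y) = C1*(cos(y)^2 + 2*cos(y) + 1)/(cos(y)^2 - 2*cos(y) + 1)


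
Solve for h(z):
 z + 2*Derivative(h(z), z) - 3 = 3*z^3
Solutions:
 h(z) = C1 + 3*z^4/8 - z^2/4 + 3*z/2


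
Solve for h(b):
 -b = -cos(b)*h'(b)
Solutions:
 h(b) = C1 + Integral(b/cos(b), b)


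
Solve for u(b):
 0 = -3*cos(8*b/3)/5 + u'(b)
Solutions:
 u(b) = C1 + 9*sin(8*b/3)/40


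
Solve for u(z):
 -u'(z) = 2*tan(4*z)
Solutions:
 u(z) = C1 + log(cos(4*z))/2


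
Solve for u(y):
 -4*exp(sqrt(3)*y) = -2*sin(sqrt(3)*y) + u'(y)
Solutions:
 u(y) = C1 - 4*sqrt(3)*exp(sqrt(3)*y)/3 - 2*sqrt(3)*cos(sqrt(3)*y)/3


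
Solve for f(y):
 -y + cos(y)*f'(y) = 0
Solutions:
 f(y) = C1 + Integral(y/cos(y), y)


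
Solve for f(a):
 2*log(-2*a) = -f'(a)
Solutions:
 f(a) = C1 - 2*a*log(-a) + 2*a*(1 - log(2))


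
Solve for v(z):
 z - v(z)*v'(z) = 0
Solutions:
 v(z) = -sqrt(C1 + z^2)
 v(z) = sqrt(C1 + z^2)


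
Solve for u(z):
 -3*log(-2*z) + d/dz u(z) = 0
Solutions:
 u(z) = C1 + 3*z*log(-z) + 3*z*(-1 + log(2))


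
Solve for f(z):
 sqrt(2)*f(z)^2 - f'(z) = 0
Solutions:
 f(z) = -1/(C1 + sqrt(2)*z)


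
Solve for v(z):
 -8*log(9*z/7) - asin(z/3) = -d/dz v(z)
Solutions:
 v(z) = C1 + 8*z*log(z) + z*asin(z/3) - 8*z*log(7) - 8*z + 16*z*log(3) + sqrt(9 - z^2)


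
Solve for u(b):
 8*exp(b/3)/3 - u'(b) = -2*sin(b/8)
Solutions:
 u(b) = C1 + 8*exp(b/3) - 16*cos(b/8)


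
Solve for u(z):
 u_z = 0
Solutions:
 u(z) = C1


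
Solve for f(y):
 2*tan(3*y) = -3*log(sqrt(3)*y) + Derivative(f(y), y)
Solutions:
 f(y) = C1 + 3*y*log(y) - 3*y + 3*y*log(3)/2 - 2*log(cos(3*y))/3


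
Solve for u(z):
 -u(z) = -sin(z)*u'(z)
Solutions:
 u(z) = C1*sqrt(cos(z) - 1)/sqrt(cos(z) + 1)


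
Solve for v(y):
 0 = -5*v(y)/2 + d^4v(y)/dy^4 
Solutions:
 v(y) = C1*exp(-2^(3/4)*5^(1/4)*y/2) + C2*exp(2^(3/4)*5^(1/4)*y/2) + C3*sin(2^(3/4)*5^(1/4)*y/2) + C4*cos(2^(3/4)*5^(1/4)*y/2)


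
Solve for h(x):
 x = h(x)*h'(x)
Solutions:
 h(x) = -sqrt(C1 + x^2)
 h(x) = sqrt(C1 + x^2)


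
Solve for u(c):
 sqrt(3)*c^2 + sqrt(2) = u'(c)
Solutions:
 u(c) = C1 + sqrt(3)*c^3/3 + sqrt(2)*c


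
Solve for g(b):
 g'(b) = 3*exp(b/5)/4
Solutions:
 g(b) = C1 + 15*exp(b/5)/4


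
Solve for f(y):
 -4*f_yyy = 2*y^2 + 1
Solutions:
 f(y) = C1 + C2*y + C3*y^2 - y^5/120 - y^3/24


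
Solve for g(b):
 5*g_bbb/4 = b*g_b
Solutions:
 g(b) = C1 + Integral(C2*airyai(10^(2/3)*b/5) + C3*airybi(10^(2/3)*b/5), b)


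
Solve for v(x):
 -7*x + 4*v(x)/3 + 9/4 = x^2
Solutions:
 v(x) = 3*x^2/4 + 21*x/4 - 27/16


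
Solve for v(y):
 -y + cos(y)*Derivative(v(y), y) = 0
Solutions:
 v(y) = C1 + Integral(y/cos(y), y)


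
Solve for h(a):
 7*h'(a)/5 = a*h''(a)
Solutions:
 h(a) = C1 + C2*a^(12/5)


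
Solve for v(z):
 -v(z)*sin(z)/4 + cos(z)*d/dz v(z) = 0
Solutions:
 v(z) = C1/cos(z)^(1/4)


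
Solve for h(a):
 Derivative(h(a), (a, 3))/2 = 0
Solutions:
 h(a) = C1 + C2*a + C3*a^2


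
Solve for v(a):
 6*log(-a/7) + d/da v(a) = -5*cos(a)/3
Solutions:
 v(a) = C1 - 6*a*log(-a) + 6*a + 6*a*log(7) - 5*sin(a)/3


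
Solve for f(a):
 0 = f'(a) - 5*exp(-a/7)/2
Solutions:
 f(a) = C1 - 35*exp(-a/7)/2


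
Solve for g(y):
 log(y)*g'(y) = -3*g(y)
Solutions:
 g(y) = C1*exp(-3*li(y))


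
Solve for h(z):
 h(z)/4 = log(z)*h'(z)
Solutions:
 h(z) = C1*exp(li(z)/4)


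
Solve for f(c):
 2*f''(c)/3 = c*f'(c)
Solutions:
 f(c) = C1 + C2*erfi(sqrt(3)*c/2)


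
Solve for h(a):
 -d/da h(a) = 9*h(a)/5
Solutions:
 h(a) = C1*exp(-9*a/5)


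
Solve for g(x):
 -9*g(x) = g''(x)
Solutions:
 g(x) = C1*sin(3*x) + C2*cos(3*x)


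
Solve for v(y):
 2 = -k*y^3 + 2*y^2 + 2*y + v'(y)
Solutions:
 v(y) = C1 + k*y^4/4 - 2*y^3/3 - y^2 + 2*y


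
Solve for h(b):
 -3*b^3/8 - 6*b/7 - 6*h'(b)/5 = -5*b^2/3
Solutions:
 h(b) = C1 - 5*b^4/64 + 25*b^3/54 - 5*b^2/14


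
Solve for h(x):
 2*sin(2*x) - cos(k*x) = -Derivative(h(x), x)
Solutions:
 h(x) = C1 + cos(2*x) + sin(k*x)/k


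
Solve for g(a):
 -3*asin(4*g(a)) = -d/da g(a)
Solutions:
 Integral(1/asin(4*_y), (_y, g(a))) = C1 + 3*a


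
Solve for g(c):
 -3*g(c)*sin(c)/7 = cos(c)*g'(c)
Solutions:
 g(c) = C1*cos(c)^(3/7)


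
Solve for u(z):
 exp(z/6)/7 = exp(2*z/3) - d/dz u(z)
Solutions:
 u(z) = C1 - 6*exp(z/6)/7 + 3*exp(2*z/3)/2


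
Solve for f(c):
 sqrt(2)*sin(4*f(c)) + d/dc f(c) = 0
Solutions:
 f(c) = -acos((-C1 - exp(8*sqrt(2)*c))/(C1 - exp(8*sqrt(2)*c)))/4 + pi/2
 f(c) = acos((-C1 - exp(8*sqrt(2)*c))/(C1 - exp(8*sqrt(2)*c)))/4


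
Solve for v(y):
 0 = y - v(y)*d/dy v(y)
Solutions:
 v(y) = -sqrt(C1 + y^2)
 v(y) = sqrt(C1 + y^2)


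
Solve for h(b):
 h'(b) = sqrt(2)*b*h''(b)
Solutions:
 h(b) = C1 + C2*b^(sqrt(2)/2 + 1)


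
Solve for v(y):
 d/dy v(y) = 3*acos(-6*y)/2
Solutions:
 v(y) = C1 + 3*y*acos(-6*y)/2 + sqrt(1 - 36*y^2)/4


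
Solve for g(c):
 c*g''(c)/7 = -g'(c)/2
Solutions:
 g(c) = C1 + C2/c^(5/2)


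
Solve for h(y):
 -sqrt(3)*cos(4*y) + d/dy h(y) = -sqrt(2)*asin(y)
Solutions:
 h(y) = C1 - sqrt(2)*(y*asin(y) + sqrt(1 - y^2)) + sqrt(3)*sin(4*y)/4


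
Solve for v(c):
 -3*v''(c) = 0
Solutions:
 v(c) = C1 + C2*c


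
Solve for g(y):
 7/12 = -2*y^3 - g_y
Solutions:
 g(y) = C1 - y^4/2 - 7*y/12


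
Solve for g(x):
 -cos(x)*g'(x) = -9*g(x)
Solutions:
 g(x) = C1*sqrt(sin(x) + 1)*(sin(x)^4 + 4*sin(x)^3 + 6*sin(x)^2 + 4*sin(x) + 1)/(sqrt(sin(x) - 1)*(sin(x)^4 - 4*sin(x)^3 + 6*sin(x)^2 - 4*sin(x) + 1))


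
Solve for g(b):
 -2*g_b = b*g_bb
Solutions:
 g(b) = C1 + C2/b


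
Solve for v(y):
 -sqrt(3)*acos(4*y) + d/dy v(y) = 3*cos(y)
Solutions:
 v(y) = C1 + sqrt(3)*(y*acos(4*y) - sqrt(1 - 16*y^2)/4) + 3*sin(y)


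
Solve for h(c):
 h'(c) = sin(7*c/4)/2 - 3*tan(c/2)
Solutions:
 h(c) = C1 + 6*log(cos(c/2)) - 2*cos(7*c/4)/7


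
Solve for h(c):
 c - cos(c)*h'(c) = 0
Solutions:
 h(c) = C1 + Integral(c/cos(c), c)


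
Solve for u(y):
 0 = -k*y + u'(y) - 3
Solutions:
 u(y) = C1 + k*y^2/2 + 3*y


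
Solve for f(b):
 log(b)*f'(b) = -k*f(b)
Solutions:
 f(b) = C1*exp(-k*li(b))


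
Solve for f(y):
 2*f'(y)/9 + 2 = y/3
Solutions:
 f(y) = C1 + 3*y^2/4 - 9*y


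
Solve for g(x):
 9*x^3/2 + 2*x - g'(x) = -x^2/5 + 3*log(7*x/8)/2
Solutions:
 g(x) = C1 + 9*x^4/8 + x^3/15 + x^2 - 3*x*log(x)/2 - 2*x*log(7) + x*log(14)/2 + 3*x/2 + 4*x*log(2)


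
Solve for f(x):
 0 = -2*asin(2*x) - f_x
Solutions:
 f(x) = C1 - 2*x*asin(2*x) - sqrt(1 - 4*x^2)


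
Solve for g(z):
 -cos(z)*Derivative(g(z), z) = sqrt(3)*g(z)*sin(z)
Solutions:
 g(z) = C1*cos(z)^(sqrt(3))


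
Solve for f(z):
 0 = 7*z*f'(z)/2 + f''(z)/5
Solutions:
 f(z) = C1 + C2*erf(sqrt(35)*z/2)


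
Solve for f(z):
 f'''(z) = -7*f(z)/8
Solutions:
 f(z) = C3*exp(-7^(1/3)*z/2) + (C1*sin(sqrt(3)*7^(1/3)*z/4) + C2*cos(sqrt(3)*7^(1/3)*z/4))*exp(7^(1/3)*z/4)


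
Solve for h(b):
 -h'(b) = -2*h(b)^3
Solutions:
 h(b) = -sqrt(2)*sqrt(-1/(C1 + 2*b))/2
 h(b) = sqrt(2)*sqrt(-1/(C1 + 2*b))/2


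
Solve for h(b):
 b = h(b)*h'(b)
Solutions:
 h(b) = -sqrt(C1 + b^2)
 h(b) = sqrt(C1 + b^2)


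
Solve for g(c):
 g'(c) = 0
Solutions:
 g(c) = C1


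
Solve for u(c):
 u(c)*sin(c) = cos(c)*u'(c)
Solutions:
 u(c) = C1/cos(c)


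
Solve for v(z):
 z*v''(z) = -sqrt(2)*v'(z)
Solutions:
 v(z) = C1 + C2*z^(1 - sqrt(2))


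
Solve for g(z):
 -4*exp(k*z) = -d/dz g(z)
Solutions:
 g(z) = C1 + 4*exp(k*z)/k


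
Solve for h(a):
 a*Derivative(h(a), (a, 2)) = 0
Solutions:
 h(a) = C1 + C2*a


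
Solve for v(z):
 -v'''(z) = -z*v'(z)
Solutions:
 v(z) = C1 + Integral(C2*airyai(z) + C3*airybi(z), z)


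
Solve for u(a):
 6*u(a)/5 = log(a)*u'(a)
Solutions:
 u(a) = C1*exp(6*li(a)/5)


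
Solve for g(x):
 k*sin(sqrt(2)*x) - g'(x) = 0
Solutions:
 g(x) = C1 - sqrt(2)*k*cos(sqrt(2)*x)/2


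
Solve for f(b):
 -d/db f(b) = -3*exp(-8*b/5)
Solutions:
 f(b) = C1 - 15*exp(-8*b/5)/8


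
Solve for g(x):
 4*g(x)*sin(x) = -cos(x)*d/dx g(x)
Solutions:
 g(x) = C1*cos(x)^4


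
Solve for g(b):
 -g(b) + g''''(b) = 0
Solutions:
 g(b) = C1*exp(-b) + C2*exp(b) + C3*sin(b) + C4*cos(b)


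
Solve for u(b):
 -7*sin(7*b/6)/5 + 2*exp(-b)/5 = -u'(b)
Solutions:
 u(b) = C1 - 6*cos(7*b/6)/5 + 2*exp(-b)/5


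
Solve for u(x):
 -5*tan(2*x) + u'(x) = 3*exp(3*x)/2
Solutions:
 u(x) = C1 + exp(3*x)/2 - 5*log(cos(2*x))/2


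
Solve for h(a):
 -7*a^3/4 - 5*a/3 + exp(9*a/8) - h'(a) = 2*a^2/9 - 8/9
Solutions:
 h(a) = C1 - 7*a^4/16 - 2*a^3/27 - 5*a^2/6 + 8*a/9 + 8*exp(9*a/8)/9


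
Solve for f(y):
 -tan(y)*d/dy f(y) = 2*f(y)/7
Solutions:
 f(y) = C1/sin(y)^(2/7)


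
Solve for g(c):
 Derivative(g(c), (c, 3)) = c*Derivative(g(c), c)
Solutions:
 g(c) = C1 + Integral(C2*airyai(c) + C3*airybi(c), c)


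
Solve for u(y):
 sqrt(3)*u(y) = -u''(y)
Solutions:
 u(y) = C1*sin(3^(1/4)*y) + C2*cos(3^(1/4)*y)


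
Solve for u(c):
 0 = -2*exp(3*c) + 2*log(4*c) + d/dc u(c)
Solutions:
 u(c) = C1 - 2*c*log(c) + 2*c*(1 - 2*log(2)) + 2*exp(3*c)/3
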